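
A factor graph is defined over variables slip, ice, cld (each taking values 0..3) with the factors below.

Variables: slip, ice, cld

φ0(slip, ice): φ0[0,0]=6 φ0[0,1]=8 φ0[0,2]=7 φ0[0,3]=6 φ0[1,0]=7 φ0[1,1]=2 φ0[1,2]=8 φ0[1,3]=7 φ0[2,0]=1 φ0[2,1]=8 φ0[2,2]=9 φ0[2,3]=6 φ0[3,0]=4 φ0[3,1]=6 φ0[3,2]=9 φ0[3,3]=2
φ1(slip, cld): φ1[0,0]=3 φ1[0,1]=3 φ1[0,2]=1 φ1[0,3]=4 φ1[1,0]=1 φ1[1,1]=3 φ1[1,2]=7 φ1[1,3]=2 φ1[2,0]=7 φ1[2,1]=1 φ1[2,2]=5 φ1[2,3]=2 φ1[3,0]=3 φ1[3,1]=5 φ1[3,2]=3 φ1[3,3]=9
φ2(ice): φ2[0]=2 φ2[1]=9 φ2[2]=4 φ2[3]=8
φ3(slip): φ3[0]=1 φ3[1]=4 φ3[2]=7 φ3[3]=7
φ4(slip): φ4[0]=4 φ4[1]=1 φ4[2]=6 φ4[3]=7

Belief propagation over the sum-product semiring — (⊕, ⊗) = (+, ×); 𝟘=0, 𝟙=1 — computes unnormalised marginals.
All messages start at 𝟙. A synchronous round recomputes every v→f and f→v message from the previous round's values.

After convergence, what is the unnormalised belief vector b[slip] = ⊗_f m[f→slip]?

init: all messages = 𝟙 over 4 values
r1 m[φ0→slip] = [27, 24, 24, 21]
r1 m[φ0→ice] = [18, 24, 33, 21]
r1 m[φ1→slip] = [11, 13, 15, 20]
r1 m[φ1→cld] = [14, 12, 16, 17]
r1 m[φ2→ice] = [2, 9, 4, 8]
r1 m[φ3→slip] = [1, 4, 7, 7]
r1 m[φ4→slip] = [4, 1, 6, 7]
r1 m[slip→φ0] = [1, 1, 1, 1]
r1 m[slip→φ1] = [1, 1, 1, 1]
r1 m[slip→φ3] = [1, 1, 1, 1]
r1 m[slip→φ4] = [1, 1, 1, 1]
r1 m[ice→φ0] = [1, 1, 1, 1]
r1 m[ice→φ2] = [1, 1, 1, 1]
r1 m[cld→φ1] = [1, 1, 1, 1]
r2 m[φ0→slip] = [27, 24, 24, 21]
r2 m[φ0→ice] = [18, 24, 33, 21]
r2 m[φ1→slip] = [11, 13, 15, 20]
r2 m[φ1→cld] = [14, 12, 16, 17]
r2 m[φ2→ice] = [2, 9, 4, 8]
r2 m[φ3→slip] = [1, 4, 7, 7]
r2 m[φ4→slip] = [4, 1, 6, 7]
r2 m[slip→φ0] = [44, 52, 630, 980]
r2 m[slip→φ1] = [108, 96, 1008, 1029]
r2 m[slip→φ3] = [1188, 312, 2160, 2940]
r2 m[slip→φ4] = [297, 1248, 2520, 2940]
r2 m[ice→φ0] = [2, 9, 4, 8]
r2 m[ice→φ2] = [18, 24, 33, 21]
r2 m[cld→φ1] = [1, 1, 1, 1]
r3 m[φ0→slip] = [160, 120, 158, 114]
r3 m[φ0→ice] = [5178, 11376, 15214, 6368]
r3 m[φ1→slip] = [11, 13, 15, 20]
r3 m[φ1→cld] = [10563, 6765, 8907, 11901]
r3 m[φ2→ice] = [2, 9, 4, 8]
r3 m[φ3→slip] = [1, 4, 7, 7]
r3 m[φ4→slip] = [4, 1, 6, 7]
r3 m[slip→φ0] = [44, 52, 630, 980]
r3 m[slip→φ1] = [108, 96, 1008, 1029]
r3 m[slip→φ3] = [1188, 312, 2160, 2940]
r3 m[slip→φ4] = [297, 1248, 2520, 2940]
r3 m[ice→φ0] = [2, 9, 4, 8]
r3 m[ice→φ2] = [18, 24, 33, 21]
r3 m[cld→φ1] = [1, 1, 1, 1]
r4 m[φ0→slip] = [160, 120, 158, 114]
r4 m[φ0→ice] = [5178, 11376, 15214, 6368]
r4 m[φ1→slip] = [11, 13, 15, 20]
r4 m[φ1→cld] = [10563, 6765, 8907, 11901]
r4 m[φ2→ice] = [2, 9, 4, 8]
r4 m[φ3→slip] = [1, 4, 7, 7]
r4 m[φ4→slip] = [4, 1, 6, 7]
r4 m[slip→φ0] = [44, 52, 630, 980]
r4 m[slip→φ1] = [640, 480, 6636, 5586]
r4 m[slip→φ3] = [7040, 1560, 14220, 15960]
r4 m[slip→φ4] = [1760, 6240, 16590, 15960]
r4 m[ice→φ0] = [2, 9, 4, 8]
r4 m[ice→φ2] = [5178, 11376, 15214, 6368]
r4 m[cld→φ1] = [1, 1, 1, 1]
r5 m[φ0→slip] = [160, 120, 158, 114]
r5 m[φ0→ice] = [5178, 11376, 15214, 6368]
r5 m[φ1→slip] = [11, 13, 15, 20]
r5 m[φ1→cld] = [65610, 37926, 53938, 67066]
r5 m[φ2→ice] = [2, 9, 4, 8]
r5 m[φ3→slip] = [1, 4, 7, 7]
r5 m[φ4→slip] = [4, 1, 6, 7]
r5 m[slip→φ0] = [44, 52, 630, 980]
r5 m[slip→φ1] = [640, 480, 6636, 5586]
r5 m[slip→φ3] = [7040, 1560, 14220, 15960]
r5 m[slip→φ4] = [1760, 6240, 16590, 15960]
r5 m[ice→φ0] = [2, 9, 4, 8]
r5 m[ice→φ2] = [5178, 11376, 15214, 6368]
r5 m[cld→φ1] = [1, 1, 1, 1]
r6 m[φ0→slip] = [160, 120, 158, 114]
r6 m[φ0→ice] = [5178, 11376, 15214, 6368]
r6 m[φ1→slip] = [11, 13, 15, 20]
r6 m[φ1→cld] = [65610, 37926, 53938, 67066]
r6 m[φ2→ice] = [2, 9, 4, 8]
r6 m[φ3→slip] = [1, 4, 7, 7]
r6 m[φ4→slip] = [4, 1, 6, 7]
r6 m[slip→φ0] = [44, 52, 630, 980]
r6 m[slip→φ1] = [640, 480, 6636, 5586]
r6 m[slip→φ3] = [7040, 1560, 14220, 15960]
r6 m[slip→φ4] = [1760, 6240, 16590, 15960]
r6 m[ice→φ0] = [2, 9, 4, 8]
r6 m[ice→φ2] = [5178, 11376, 15214, 6368]
r6 m[cld→φ1] = [1, 1, 1, 1]
fixed point reached at round 6
b[slip] = ⊗ incoming = [7040, 6240, 99540, 111720]

b[slip] = [7040, 6240, 99540, 111720]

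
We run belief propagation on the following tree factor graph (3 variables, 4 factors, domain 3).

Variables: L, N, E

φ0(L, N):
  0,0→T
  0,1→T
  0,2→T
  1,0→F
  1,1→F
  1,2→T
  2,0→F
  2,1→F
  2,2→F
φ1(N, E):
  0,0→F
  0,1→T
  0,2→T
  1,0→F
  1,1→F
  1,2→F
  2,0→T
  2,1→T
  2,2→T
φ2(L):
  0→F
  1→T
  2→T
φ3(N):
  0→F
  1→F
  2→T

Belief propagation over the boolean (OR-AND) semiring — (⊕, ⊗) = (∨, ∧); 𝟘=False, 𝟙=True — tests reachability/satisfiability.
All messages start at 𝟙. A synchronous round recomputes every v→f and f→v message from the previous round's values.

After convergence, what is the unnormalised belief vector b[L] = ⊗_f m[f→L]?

init: all messages = 𝟙 over 3 values
r1 m[φ0→L] = [T, T, F]
r1 m[φ0→N] = [T, T, T]
r1 m[φ1→N] = [T, F, T]
r1 m[φ1→E] = [T, T, T]
r1 m[φ2→L] = [F, T, T]
r1 m[φ3→N] = [F, F, T]
r1 m[L→φ0] = [T, T, T]
r1 m[L→φ2] = [T, T, T]
r1 m[N→φ0] = [T, T, T]
r1 m[N→φ1] = [T, T, T]
r1 m[N→φ3] = [T, T, T]
r1 m[E→φ1] = [T, T, T]
r2 m[φ0→L] = [T, T, F]
r2 m[φ0→N] = [T, T, T]
r2 m[φ1→N] = [T, F, T]
r2 m[φ1→E] = [T, T, T]
r2 m[φ2→L] = [F, T, T]
r2 m[φ3→N] = [F, F, T]
r2 m[L→φ0] = [F, T, T]
r2 m[L→φ2] = [T, T, F]
r2 m[N→φ0] = [F, F, T]
r2 m[N→φ1] = [F, F, T]
r2 m[N→φ3] = [T, F, T]
r2 m[E→φ1] = [T, T, T]
r3 m[φ0→L] = [T, T, F]
r3 m[φ0→N] = [F, F, T]
r3 m[φ1→N] = [T, F, T]
r3 m[φ1→E] = [T, T, T]
r3 m[φ2→L] = [F, T, T]
r3 m[φ3→N] = [F, F, T]
r3 m[L→φ0] = [F, T, T]
r3 m[L→φ2] = [T, T, F]
r3 m[N→φ0] = [F, F, T]
r3 m[N→φ1] = [F, F, T]
r3 m[N→φ3] = [T, F, T]
r3 m[E→φ1] = [T, T, T]
r4 m[φ0→L] = [T, T, F]
r4 m[φ0→N] = [F, F, T]
r4 m[φ1→N] = [T, F, T]
r4 m[φ1→E] = [T, T, T]
r4 m[φ2→L] = [F, T, T]
r4 m[φ3→N] = [F, F, T]
r4 m[L→φ0] = [F, T, T]
r4 m[L→φ2] = [T, T, F]
r4 m[N→φ0] = [F, F, T]
r4 m[N→φ1] = [F, F, T]
r4 m[N→φ3] = [F, F, T]
r4 m[E→φ1] = [T, T, T]
r5 m[φ0→L] = [T, T, F]
r5 m[φ0→N] = [F, F, T]
r5 m[φ1→N] = [T, F, T]
r5 m[φ1→E] = [T, T, T]
r5 m[φ2→L] = [F, T, T]
r5 m[φ3→N] = [F, F, T]
r5 m[L→φ0] = [F, T, T]
r5 m[L→φ2] = [T, T, F]
r5 m[N→φ0] = [F, F, T]
r5 m[N→φ1] = [F, F, T]
r5 m[N→φ3] = [F, F, T]
r5 m[E→φ1] = [T, T, T]
fixed point reached at round 5
b[L] = ⊗ incoming = [F, T, F]

b[L] = [F, T, F]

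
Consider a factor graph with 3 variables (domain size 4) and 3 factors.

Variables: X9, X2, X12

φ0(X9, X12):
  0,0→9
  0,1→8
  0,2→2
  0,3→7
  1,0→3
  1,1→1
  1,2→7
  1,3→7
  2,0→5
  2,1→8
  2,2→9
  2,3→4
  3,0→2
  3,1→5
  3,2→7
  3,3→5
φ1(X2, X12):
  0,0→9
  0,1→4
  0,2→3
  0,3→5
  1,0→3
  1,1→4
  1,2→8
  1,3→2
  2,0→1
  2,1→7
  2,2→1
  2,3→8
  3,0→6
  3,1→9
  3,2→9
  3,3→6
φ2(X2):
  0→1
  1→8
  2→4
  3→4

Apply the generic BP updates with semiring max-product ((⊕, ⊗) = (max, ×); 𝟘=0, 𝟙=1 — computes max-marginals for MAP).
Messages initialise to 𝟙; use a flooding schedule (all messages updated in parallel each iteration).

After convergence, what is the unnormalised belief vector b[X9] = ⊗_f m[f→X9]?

b[X9] = [288, 448, 576, 448]

init: all messages = 𝟙 over 4 values
r1 m[φ0→X9] = [9, 7, 9, 7]
r1 m[φ0→X12] = [9, 8, 9, 7]
r1 m[φ1→X2] = [9, 8, 8, 9]
r1 m[φ1→X12] = [9, 9, 9, 8]
r1 m[φ2→X2] = [1, 8, 4, 4]
r1 m[X9→φ0] = [1, 1, 1, 1]
r1 m[X2→φ1] = [1, 1, 1, 1]
r1 m[X2→φ2] = [1, 1, 1, 1]
r1 m[X12→φ0] = [1, 1, 1, 1]
r1 m[X12→φ1] = [1, 1, 1, 1]
r2 m[φ0→X9] = [9, 7, 9, 7]
r2 m[φ0→X12] = [9, 8, 9, 7]
r2 m[φ1→X2] = [9, 8, 8, 9]
r2 m[φ1→X12] = [9, 9, 9, 8]
r2 m[φ2→X2] = [1, 8, 4, 4]
r2 m[X9→φ0] = [1, 1, 1, 1]
r2 m[X2→φ1] = [1, 8, 4, 4]
r2 m[X2→φ2] = [9, 8, 8, 9]
r2 m[X12→φ0] = [9, 9, 9, 8]
r2 m[X12→φ1] = [9, 8, 9, 7]
r3 m[φ0→X9] = [81, 63, 81, 63]
r3 m[φ0→X12] = [9, 8, 9, 7]
r3 m[φ1→X2] = [81, 72, 56, 81]
r3 m[φ1→X12] = [24, 36, 64, 32]
r3 m[φ2→X2] = [1, 8, 4, 4]
r3 m[X9→φ0] = [1, 1, 1, 1]
r3 m[X2→φ1] = [1, 8, 4, 4]
r3 m[X2→φ2] = [9, 8, 8, 9]
r3 m[X12→φ0] = [9, 9, 9, 8]
r3 m[X12→φ1] = [9, 8, 9, 7]
r4 m[φ0→X9] = [81, 63, 81, 63]
r4 m[φ0→X12] = [9, 8, 9, 7]
r4 m[φ1→X2] = [81, 72, 56, 81]
r4 m[φ1→X12] = [24, 36, 64, 32]
r4 m[φ2→X2] = [1, 8, 4, 4]
r4 m[X9→φ0] = [1, 1, 1, 1]
r4 m[X2→φ1] = [1, 8, 4, 4]
r4 m[X2→φ2] = [81, 72, 56, 81]
r4 m[X12→φ0] = [24, 36, 64, 32]
r4 m[X12→φ1] = [9, 8, 9, 7]
r5 m[φ0→X9] = [288, 448, 576, 448]
r5 m[φ0→X12] = [9, 8, 9, 7]
r5 m[φ1→X2] = [81, 72, 56, 81]
r5 m[φ1→X12] = [24, 36, 64, 32]
r5 m[φ2→X2] = [1, 8, 4, 4]
r5 m[X9→φ0] = [1, 1, 1, 1]
r5 m[X2→φ1] = [1, 8, 4, 4]
r5 m[X2→φ2] = [81, 72, 56, 81]
r5 m[X12→φ0] = [24, 36, 64, 32]
r5 m[X12→φ1] = [9, 8, 9, 7]
r6 m[φ0→X9] = [288, 448, 576, 448]
r6 m[φ0→X12] = [9, 8, 9, 7]
r6 m[φ1→X2] = [81, 72, 56, 81]
r6 m[φ1→X12] = [24, 36, 64, 32]
r6 m[φ2→X2] = [1, 8, 4, 4]
r6 m[X9→φ0] = [1, 1, 1, 1]
r6 m[X2→φ1] = [1, 8, 4, 4]
r6 m[X2→φ2] = [81, 72, 56, 81]
r6 m[X12→φ0] = [24, 36, 64, 32]
r6 m[X12→φ1] = [9, 8, 9, 7]
fixed point reached at round 6
b[X9] = ⊗ incoming = [288, 448, 576, 448]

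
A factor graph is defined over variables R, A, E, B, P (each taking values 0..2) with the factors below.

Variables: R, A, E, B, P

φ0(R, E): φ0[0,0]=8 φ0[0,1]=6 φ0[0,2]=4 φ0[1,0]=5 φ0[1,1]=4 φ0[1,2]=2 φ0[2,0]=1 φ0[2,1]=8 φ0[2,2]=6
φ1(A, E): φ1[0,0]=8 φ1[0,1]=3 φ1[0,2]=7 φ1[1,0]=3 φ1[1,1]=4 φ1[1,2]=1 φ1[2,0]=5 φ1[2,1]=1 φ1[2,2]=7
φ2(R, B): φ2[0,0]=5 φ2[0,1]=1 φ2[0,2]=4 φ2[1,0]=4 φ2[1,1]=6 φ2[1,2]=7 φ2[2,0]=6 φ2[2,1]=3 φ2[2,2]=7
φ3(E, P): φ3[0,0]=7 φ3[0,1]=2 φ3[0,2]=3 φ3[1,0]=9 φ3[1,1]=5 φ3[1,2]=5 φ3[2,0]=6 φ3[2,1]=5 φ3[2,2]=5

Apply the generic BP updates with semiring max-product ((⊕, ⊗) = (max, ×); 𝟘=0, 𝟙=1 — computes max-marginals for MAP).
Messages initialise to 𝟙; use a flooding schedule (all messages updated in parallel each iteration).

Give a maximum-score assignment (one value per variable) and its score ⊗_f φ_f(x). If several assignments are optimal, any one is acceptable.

assignment: (R=0, A=0, E=0, B=0, P=0); score = 2240

init: all messages = 𝟙 over 3 values
r1 m[φ0→R] = [8, 5, 8]
r1 m[φ0→E] = [8, 8, 6]
r1 m[φ1→A] = [8, 4, 7]
r1 m[φ1→E] = [8, 4, 7]
r1 m[φ2→R] = [5, 7, 7]
r1 m[φ2→B] = [6, 6, 7]
r1 m[φ3→E] = [7, 9, 6]
r1 m[φ3→P] = [9, 5, 5]
r1 m[R→φ0] = [1, 1, 1]
r1 m[R→φ2] = [1, 1, 1]
r1 m[A→φ1] = [1, 1, 1]
r1 m[E→φ0] = [1, 1, 1]
r1 m[E→φ1] = [1, 1, 1]
r1 m[E→φ3] = [1, 1, 1]
r1 m[B→φ2] = [1, 1, 1]
r1 m[P→φ3] = [1, 1, 1]
r2 m[φ0→R] = [8, 5, 8]
r2 m[φ0→E] = [8, 8, 6]
r2 m[φ1→A] = [8, 4, 7]
r2 m[φ1→E] = [8, 4, 7]
r2 m[φ2→R] = [5, 7, 7]
r2 m[φ2→B] = [6, 6, 7]
r2 m[φ3→E] = [7, 9, 6]
r2 m[φ3→P] = [9, 5, 5]
r2 m[R→φ0] = [5, 7, 7]
r2 m[R→φ2] = [8, 5, 8]
r2 m[A→φ1] = [1, 1, 1]
r2 m[E→φ0] = [56, 36, 42]
r2 m[E→φ1] = [56, 72, 36]
r2 m[E→φ3] = [64, 32, 42]
r2 m[B→φ2] = [1, 1, 1]
r2 m[P→φ3] = [1, 1, 1]
r3 m[φ0→R] = [448, 280, 288]
r3 m[φ0→E] = [40, 56, 42]
r3 m[φ1→A] = [448, 288, 280]
r3 m[φ1→E] = [8, 4, 7]
r3 m[φ2→R] = [5, 7, 7]
r3 m[φ2→B] = [48, 30, 56]
r3 m[φ3→E] = [7, 9, 6]
r3 m[φ3→P] = [448, 210, 210]
r3 m[R→φ0] = [5, 7, 7]
r3 m[R→φ2] = [8, 5, 8]
r3 m[A→φ1] = [1, 1, 1]
r3 m[E→φ0] = [56, 36, 42]
r3 m[E→φ1] = [56, 72, 36]
r3 m[E→φ3] = [64, 32, 42]
r3 m[B→φ2] = [1, 1, 1]
r3 m[P→φ3] = [1, 1, 1]
r4 m[φ0→R] = [448, 280, 288]
r4 m[φ0→E] = [40, 56, 42]
r4 m[φ1→A] = [448, 288, 280]
r4 m[φ1→E] = [8, 4, 7]
r4 m[φ2→R] = [5, 7, 7]
r4 m[φ2→B] = [48, 30, 56]
r4 m[φ3→E] = [7, 9, 6]
r4 m[φ3→P] = [448, 210, 210]
r4 m[R→φ0] = [5, 7, 7]
r4 m[R→φ2] = [448, 280, 288]
r4 m[A→φ1] = [1, 1, 1]
r4 m[E→φ0] = [56, 36, 42]
r4 m[E→φ1] = [280, 504, 252]
r4 m[E→φ3] = [320, 224, 294]
r4 m[B→φ2] = [1, 1, 1]
r4 m[P→φ3] = [1, 1, 1]
r5 m[φ0→R] = [448, 280, 288]
r5 m[φ0→E] = [40, 56, 42]
r5 m[φ1→A] = [2240, 2016, 1764]
r5 m[φ1→E] = [8, 4, 7]
r5 m[φ2→R] = [5, 7, 7]
r5 m[φ2→B] = [2240, 1680, 2016]
r5 m[φ3→E] = [7, 9, 6]
r5 m[φ3→P] = [2240, 1470, 1470]
r5 m[R→φ0] = [5, 7, 7]
r5 m[R→φ2] = [448, 280, 288]
r5 m[A→φ1] = [1, 1, 1]
r5 m[E→φ0] = [56, 36, 42]
r5 m[E→φ1] = [280, 504, 252]
r5 m[E→φ3] = [320, 224, 294]
r5 m[B→φ2] = [1, 1, 1]
r5 m[P→φ3] = [1, 1, 1]
r6 m[φ0→R] = [448, 280, 288]
r6 m[φ0→E] = [40, 56, 42]
r6 m[φ1→A] = [2240, 2016, 1764]
r6 m[φ1→E] = [8, 4, 7]
r6 m[φ2→R] = [5, 7, 7]
r6 m[φ2→B] = [2240, 1680, 2016]
r6 m[φ3→E] = [7, 9, 6]
r6 m[φ3→P] = [2240, 1470, 1470]
r6 m[R→φ0] = [5, 7, 7]
r6 m[R→φ2] = [448, 280, 288]
r6 m[A→φ1] = [1, 1, 1]
r6 m[E→φ0] = [56, 36, 42]
r6 m[E→φ1] = [280, 504, 252]
r6 m[E→φ3] = [320, 224, 294]
r6 m[B→φ2] = [1, 1, 1]
r6 m[P→φ3] = [1, 1, 1]
fixed point reached at round 6
traceback from R: (R=0, A=0, E=0, B=0, P=0), score=2240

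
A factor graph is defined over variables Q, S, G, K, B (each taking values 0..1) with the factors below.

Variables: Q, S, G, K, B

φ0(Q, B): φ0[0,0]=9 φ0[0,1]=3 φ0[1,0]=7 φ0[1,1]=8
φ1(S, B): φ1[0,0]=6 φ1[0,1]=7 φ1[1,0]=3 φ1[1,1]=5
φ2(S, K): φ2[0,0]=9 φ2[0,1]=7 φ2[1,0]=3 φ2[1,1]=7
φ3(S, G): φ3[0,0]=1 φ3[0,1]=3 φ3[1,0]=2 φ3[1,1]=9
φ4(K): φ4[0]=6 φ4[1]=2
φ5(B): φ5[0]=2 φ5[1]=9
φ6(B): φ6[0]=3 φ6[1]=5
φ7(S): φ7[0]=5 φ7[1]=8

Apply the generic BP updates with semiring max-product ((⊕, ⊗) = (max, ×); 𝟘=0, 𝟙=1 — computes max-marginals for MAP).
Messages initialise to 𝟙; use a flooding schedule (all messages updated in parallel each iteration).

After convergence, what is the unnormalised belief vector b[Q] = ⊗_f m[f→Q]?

init: all messages = 𝟙 over 2 values
r1 m[φ0→Q] = [9, 8]
r1 m[φ0→B] = [9, 8]
r1 m[φ1→S] = [7, 5]
r1 m[φ1→B] = [6, 7]
r1 m[φ2→S] = [9, 7]
r1 m[φ2→K] = [9, 7]
r1 m[φ3→S] = [3, 9]
r1 m[φ3→G] = [2, 9]
r1 m[φ4→K] = [6, 2]
r1 m[φ5→B] = [2, 9]
r1 m[φ6→B] = [3, 5]
r1 m[φ7→S] = [5, 8]
r1 m[Q→φ0] = [1, 1]
r1 m[S→φ1] = [1, 1]
r1 m[S→φ2] = [1, 1]
r1 m[S→φ3] = [1, 1]
r1 m[S→φ7] = [1, 1]
r1 m[G→φ3] = [1, 1]
r1 m[K→φ2] = [1, 1]
r1 m[K→φ4] = [1, 1]
r1 m[B→φ0] = [1, 1]
r1 m[B→φ1] = [1, 1]
r1 m[B→φ5] = [1, 1]
r1 m[B→φ6] = [1, 1]
r2 m[φ0→Q] = [9, 8]
r2 m[φ0→B] = [9, 8]
r2 m[φ1→S] = [7, 5]
r2 m[φ1→B] = [6, 7]
r2 m[φ2→S] = [9, 7]
r2 m[φ2→K] = [9, 7]
r2 m[φ3→S] = [3, 9]
r2 m[φ3→G] = [2, 9]
r2 m[φ4→K] = [6, 2]
r2 m[φ5→B] = [2, 9]
r2 m[φ6→B] = [3, 5]
r2 m[φ7→S] = [5, 8]
r2 m[Q→φ0] = [1, 1]
r2 m[S→φ1] = [135, 504]
r2 m[S→φ2] = [105, 360]
r2 m[S→φ3] = [315, 280]
r2 m[S→φ7] = [189, 315]
r2 m[G→φ3] = [1, 1]
r2 m[K→φ2] = [6, 2]
r2 m[K→φ4] = [9, 7]
r2 m[B→φ0] = [36, 315]
r2 m[B→φ1] = [54, 360]
r2 m[B→φ5] = [162, 280]
r2 m[B→φ6] = [108, 504]
r3 m[φ0→Q] = [945, 2520]
r3 m[φ0→B] = [9, 8]
r3 m[φ1→S] = [2520, 1800]
r3 m[φ1→B] = [1512, 2520]
r3 m[φ2→S] = [54, 18]
r3 m[φ2→K] = [1080, 2520]
r3 m[φ3→S] = [3, 9]
r3 m[φ3→G] = [560, 2520]
r3 m[φ4→K] = [6, 2]
r3 m[φ5→B] = [2, 9]
r3 m[φ6→B] = [3, 5]
r3 m[φ7→S] = [5, 8]
r3 m[Q→φ0] = [1, 1]
r3 m[S→φ1] = [135, 504]
r3 m[S→φ2] = [105, 360]
r3 m[S→φ3] = [315, 280]
r3 m[S→φ7] = [189, 315]
r3 m[G→φ3] = [1, 1]
r3 m[K→φ2] = [6, 2]
r3 m[K→φ4] = [9, 7]
r3 m[B→φ0] = [36, 315]
r3 m[B→φ1] = [54, 360]
r3 m[B→φ5] = [162, 280]
r3 m[B→φ6] = [108, 504]
r4 m[φ0→Q] = [945, 2520]
r4 m[φ0→B] = [9, 8]
r4 m[φ1→S] = [2520, 1800]
r4 m[φ1→B] = [1512, 2520]
r4 m[φ2→S] = [54, 18]
r4 m[φ2→K] = [1080, 2520]
r4 m[φ3→S] = [3, 9]
r4 m[φ3→G] = [560, 2520]
r4 m[φ4→K] = [6, 2]
r4 m[φ5→B] = [2, 9]
r4 m[φ6→B] = [3, 5]
r4 m[φ7→S] = [5, 8]
r4 m[Q→φ0] = [1, 1]
r4 m[S→φ1] = [810, 1296]
r4 m[S→φ2] = [37800, 129600]
r4 m[S→φ3] = [680400, 259200]
r4 m[S→φ7] = [408240, 291600]
r4 m[G→φ3] = [1, 1]
r4 m[K→φ2] = [6, 2]
r4 m[K→φ4] = [1080, 2520]
r4 m[B→φ0] = [9072, 113400]
r4 m[B→φ1] = [54, 360]
r4 m[B→φ5] = [40824, 100800]
r4 m[B→φ6] = [27216, 181440]
r5 m[φ0→Q] = [340200, 907200]
r5 m[φ0→B] = [9, 8]
r5 m[φ1→S] = [2520, 1800]
r5 m[φ1→B] = [4860, 6480]
r5 m[φ2→S] = [54, 18]
r5 m[φ2→K] = [388800, 907200]
r5 m[φ3→S] = [3, 9]
r5 m[φ3→G] = [680400, 2332800]
r5 m[φ4→K] = [6, 2]
r5 m[φ5→B] = [2, 9]
r5 m[φ6→B] = [3, 5]
r5 m[φ7→S] = [5, 8]
r5 m[Q→φ0] = [1, 1]
r5 m[S→φ1] = [810, 1296]
r5 m[S→φ2] = [37800, 129600]
r5 m[S→φ3] = [680400, 259200]
r5 m[S→φ7] = [408240, 291600]
r5 m[G→φ3] = [1, 1]
r5 m[K→φ2] = [6, 2]
r5 m[K→φ4] = [1080, 2520]
r5 m[B→φ0] = [9072, 113400]
r5 m[B→φ1] = [54, 360]
r5 m[B→φ5] = [40824, 100800]
r5 m[B→φ6] = [27216, 181440]
r6 m[φ0→Q] = [340200, 907200]
r6 m[φ0→B] = [9, 8]
r6 m[φ1→S] = [2520, 1800]
r6 m[φ1→B] = [4860, 6480]
r6 m[φ2→S] = [54, 18]
r6 m[φ2→K] = [388800, 907200]
r6 m[φ3→S] = [3, 9]
r6 m[φ3→G] = [680400, 2332800]
r6 m[φ4→K] = [6, 2]
r6 m[φ5→B] = [2, 9]
r6 m[φ6→B] = [3, 5]
r6 m[φ7→S] = [5, 8]
r6 m[Q→φ0] = [1, 1]
r6 m[S→φ1] = [810, 1296]
r6 m[S→φ2] = [37800, 129600]
r6 m[S→φ3] = [680400, 259200]
r6 m[S→φ7] = [408240, 291600]
r6 m[G→φ3] = [1, 1]
r6 m[K→φ2] = [6, 2]
r6 m[K→φ4] = [388800, 907200]
r6 m[B→φ0] = [29160, 291600]
r6 m[B→φ1] = [54, 360]
r6 m[B→φ5] = [131220, 259200]
r6 m[B→φ6] = [87480, 466560]
r7 m[φ0→Q] = [874800, 2332800]
r7 m[φ0→B] = [9, 8]
r7 m[φ1→S] = [2520, 1800]
r7 m[φ1→B] = [4860, 6480]
r7 m[φ2→S] = [54, 18]
r7 m[φ2→K] = [388800, 907200]
r7 m[φ3→S] = [3, 9]
r7 m[φ3→G] = [680400, 2332800]
r7 m[φ4→K] = [6, 2]
r7 m[φ5→B] = [2, 9]
r7 m[φ6→B] = [3, 5]
r7 m[φ7→S] = [5, 8]
r7 m[Q→φ0] = [1, 1]
r7 m[S→φ1] = [810, 1296]
r7 m[S→φ2] = [37800, 129600]
r7 m[S→φ3] = [680400, 259200]
r7 m[S→φ7] = [408240, 291600]
r7 m[G→φ3] = [1, 1]
r7 m[K→φ2] = [6, 2]
r7 m[K→φ4] = [388800, 907200]
r7 m[B→φ0] = [29160, 291600]
r7 m[B→φ1] = [54, 360]
r7 m[B→φ5] = [131220, 259200]
r7 m[B→φ6] = [87480, 466560]
r8 m[φ0→Q] = [874800, 2332800]
r8 m[φ0→B] = [9, 8]
r8 m[φ1→S] = [2520, 1800]
r8 m[φ1→B] = [4860, 6480]
r8 m[φ2→S] = [54, 18]
r8 m[φ2→K] = [388800, 907200]
r8 m[φ3→S] = [3, 9]
r8 m[φ3→G] = [680400, 2332800]
r8 m[φ4→K] = [6, 2]
r8 m[φ5→B] = [2, 9]
r8 m[φ6→B] = [3, 5]
r8 m[φ7→S] = [5, 8]
r8 m[Q→φ0] = [1, 1]
r8 m[S→φ1] = [810, 1296]
r8 m[S→φ2] = [37800, 129600]
r8 m[S→φ3] = [680400, 259200]
r8 m[S→φ7] = [408240, 291600]
r8 m[G→φ3] = [1, 1]
r8 m[K→φ2] = [6, 2]
r8 m[K→φ4] = [388800, 907200]
r8 m[B→φ0] = [29160, 291600]
r8 m[B→φ1] = [54, 360]
r8 m[B→φ5] = [131220, 259200]
r8 m[B→φ6] = [87480, 466560]
fixed point reached at round 8
b[Q] = ⊗ incoming = [874800, 2332800]

b[Q] = [874800, 2332800]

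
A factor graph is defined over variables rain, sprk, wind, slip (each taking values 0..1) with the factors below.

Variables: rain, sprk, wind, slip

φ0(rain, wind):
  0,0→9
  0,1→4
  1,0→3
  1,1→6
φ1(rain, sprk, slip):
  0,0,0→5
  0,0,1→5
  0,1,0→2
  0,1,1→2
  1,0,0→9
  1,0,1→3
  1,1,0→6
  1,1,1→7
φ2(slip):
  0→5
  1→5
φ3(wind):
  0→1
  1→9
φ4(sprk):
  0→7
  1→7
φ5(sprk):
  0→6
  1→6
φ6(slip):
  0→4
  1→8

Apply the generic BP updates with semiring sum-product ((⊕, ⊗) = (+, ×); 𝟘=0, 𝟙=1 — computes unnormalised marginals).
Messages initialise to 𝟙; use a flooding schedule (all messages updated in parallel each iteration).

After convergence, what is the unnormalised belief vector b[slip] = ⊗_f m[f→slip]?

b[slip] = [982800, 1486800]

init: all messages = 𝟙 over 2 values
r1 m[φ0→rain] = [13, 9]
r1 m[φ0→wind] = [12, 10]
r1 m[φ1→rain] = [14, 25]
r1 m[φ1→sprk] = [22, 17]
r1 m[φ1→slip] = [22, 17]
r1 m[φ2→slip] = [5, 5]
r1 m[φ3→wind] = [1, 9]
r1 m[φ4→sprk] = [7, 7]
r1 m[φ5→sprk] = [6, 6]
r1 m[φ6→slip] = [4, 8]
r1 m[rain→φ0] = [1, 1]
r1 m[rain→φ1] = [1, 1]
r1 m[sprk→φ1] = [1, 1]
r1 m[sprk→φ4] = [1, 1]
r1 m[sprk→φ5] = [1, 1]
r1 m[wind→φ0] = [1, 1]
r1 m[wind→φ3] = [1, 1]
r1 m[slip→φ1] = [1, 1]
r1 m[slip→φ2] = [1, 1]
r1 m[slip→φ6] = [1, 1]
r2 m[φ0→rain] = [13, 9]
r2 m[φ0→wind] = [12, 10]
r2 m[φ1→rain] = [14, 25]
r2 m[φ1→sprk] = [22, 17]
r2 m[φ1→slip] = [22, 17]
r2 m[φ2→slip] = [5, 5]
r2 m[φ3→wind] = [1, 9]
r2 m[φ4→sprk] = [7, 7]
r2 m[φ5→sprk] = [6, 6]
r2 m[φ6→slip] = [4, 8]
r2 m[rain→φ0] = [14, 25]
r2 m[rain→φ1] = [13, 9]
r2 m[sprk→φ1] = [42, 42]
r2 m[sprk→φ4] = [132, 102]
r2 m[sprk→φ5] = [154, 119]
r2 m[wind→φ0] = [1, 9]
r2 m[wind→φ3] = [12, 10]
r2 m[slip→φ1] = [20, 40]
r2 m[slip→φ2] = [88, 136]
r2 m[slip→φ6] = [110, 85]
r3 m[φ0→rain] = [45, 57]
r3 m[φ0→wind] = [201, 206]
r3 m[φ1→rain] = [17640, 29400]
r3 m[φ1→sprk] = [6600, 5160]
r3 m[φ1→slip] = [9492, 7602]
r3 m[φ2→slip] = [5, 5]
r3 m[φ3→wind] = [1, 9]
r3 m[φ4→sprk] = [7, 7]
r3 m[φ5→sprk] = [6, 6]
r3 m[φ6→slip] = [4, 8]
r3 m[rain→φ0] = [14, 25]
r3 m[rain→φ1] = [13, 9]
r3 m[sprk→φ1] = [42, 42]
r3 m[sprk→φ4] = [132, 102]
r3 m[sprk→φ5] = [154, 119]
r3 m[wind→φ0] = [1, 9]
r3 m[wind→φ3] = [12, 10]
r3 m[slip→φ1] = [20, 40]
r3 m[slip→φ2] = [88, 136]
r3 m[slip→φ6] = [110, 85]
r4 m[φ0→rain] = [45, 57]
r4 m[φ0→wind] = [201, 206]
r4 m[φ1→rain] = [17640, 29400]
r4 m[φ1→sprk] = [6600, 5160]
r4 m[φ1→slip] = [9492, 7602]
r4 m[φ2→slip] = [5, 5]
r4 m[φ3→wind] = [1, 9]
r4 m[φ4→sprk] = [7, 7]
r4 m[φ5→sprk] = [6, 6]
r4 m[φ6→slip] = [4, 8]
r4 m[rain→φ0] = [17640, 29400]
r4 m[rain→φ1] = [45, 57]
r4 m[sprk→φ1] = [42, 42]
r4 m[sprk→φ4] = [39600, 30960]
r4 m[sprk→φ5] = [46200, 36120]
r4 m[wind→φ0] = [1, 9]
r4 m[wind→φ3] = [201, 206]
r4 m[slip→φ1] = [20, 40]
r4 m[slip→φ2] = [37968, 60816]
r4 m[slip→φ6] = [47460, 38010]
r5 m[φ0→rain] = [45, 57]
r5 m[φ0→wind] = [246960, 246960]
r5 m[φ1→rain] = [17640, 29400]
r5 m[φ1→sprk] = [30600, 28200]
r5 m[φ1→slip] = [49140, 37170]
r5 m[φ2→slip] = [5, 5]
r5 m[φ3→wind] = [1, 9]
r5 m[φ4→sprk] = [7, 7]
r5 m[φ5→sprk] = [6, 6]
r5 m[φ6→slip] = [4, 8]
r5 m[rain→φ0] = [17640, 29400]
r5 m[rain→φ1] = [45, 57]
r5 m[sprk→φ1] = [42, 42]
r5 m[sprk→φ4] = [39600, 30960]
r5 m[sprk→φ5] = [46200, 36120]
r5 m[wind→φ0] = [1, 9]
r5 m[wind→φ3] = [201, 206]
r5 m[slip→φ1] = [20, 40]
r5 m[slip→φ2] = [37968, 60816]
r5 m[slip→φ6] = [47460, 38010]
r6 m[φ0→rain] = [45, 57]
r6 m[φ0→wind] = [246960, 246960]
r6 m[φ1→rain] = [17640, 29400]
r6 m[φ1→sprk] = [30600, 28200]
r6 m[φ1→slip] = [49140, 37170]
r6 m[φ2→slip] = [5, 5]
r6 m[φ3→wind] = [1, 9]
r6 m[φ4→sprk] = [7, 7]
r6 m[φ5→sprk] = [6, 6]
r6 m[φ6→slip] = [4, 8]
r6 m[rain→φ0] = [17640, 29400]
r6 m[rain→φ1] = [45, 57]
r6 m[sprk→φ1] = [42, 42]
r6 m[sprk→φ4] = [183600, 169200]
r6 m[sprk→φ5] = [214200, 197400]
r6 m[wind→φ0] = [1, 9]
r6 m[wind→φ3] = [246960, 246960]
r6 m[slip→φ1] = [20, 40]
r6 m[slip→φ2] = [196560, 297360]
r6 m[slip→φ6] = [245700, 185850]
r7 m[φ0→rain] = [45, 57]
r7 m[φ0→wind] = [246960, 246960]
r7 m[φ1→rain] = [17640, 29400]
r7 m[φ1→sprk] = [30600, 28200]
r7 m[φ1→slip] = [49140, 37170]
r7 m[φ2→slip] = [5, 5]
r7 m[φ3→wind] = [1, 9]
r7 m[φ4→sprk] = [7, 7]
r7 m[φ5→sprk] = [6, 6]
r7 m[φ6→slip] = [4, 8]
r7 m[rain→φ0] = [17640, 29400]
r7 m[rain→φ1] = [45, 57]
r7 m[sprk→φ1] = [42, 42]
r7 m[sprk→φ4] = [183600, 169200]
r7 m[sprk→φ5] = [214200, 197400]
r7 m[wind→φ0] = [1, 9]
r7 m[wind→φ3] = [246960, 246960]
r7 m[slip→φ1] = [20, 40]
r7 m[slip→φ2] = [196560, 297360]
r7 m[slip→φ6] = [245700, 185850]
fixed point reached at round 7
b[slip] = ⊗ incoming = [982800, 1486800]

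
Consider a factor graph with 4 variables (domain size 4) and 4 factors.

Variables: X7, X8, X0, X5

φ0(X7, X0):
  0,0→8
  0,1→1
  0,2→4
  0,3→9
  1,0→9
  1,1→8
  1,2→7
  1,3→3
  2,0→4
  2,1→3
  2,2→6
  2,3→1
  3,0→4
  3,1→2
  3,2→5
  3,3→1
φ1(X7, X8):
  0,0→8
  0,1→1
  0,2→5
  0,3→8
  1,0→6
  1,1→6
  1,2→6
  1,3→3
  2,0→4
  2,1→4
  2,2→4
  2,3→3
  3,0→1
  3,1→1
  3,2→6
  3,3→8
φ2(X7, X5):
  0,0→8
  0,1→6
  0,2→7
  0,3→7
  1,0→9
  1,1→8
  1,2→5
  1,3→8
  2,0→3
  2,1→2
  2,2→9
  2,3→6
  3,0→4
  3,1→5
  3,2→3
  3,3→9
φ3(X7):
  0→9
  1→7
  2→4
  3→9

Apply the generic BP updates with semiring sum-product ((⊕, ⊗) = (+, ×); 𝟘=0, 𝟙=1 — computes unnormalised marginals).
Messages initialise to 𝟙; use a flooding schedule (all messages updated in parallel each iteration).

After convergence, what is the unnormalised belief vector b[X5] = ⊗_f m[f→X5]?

init: all messages = 𝟙 over 4 values
r1 m[φ0→X7] = [22, 27, 14, 12]
r1 m[φ0→X0] = [25, 14, 22, 14]
r1 m[φ1→X7] = [22, 21, 15, 16]
r1 m[φ1→X8] = [19, 12, 21, 22]
r1 m[φ2→X7] = [28, 30, 20, 21]
r1 m[φ2→X5] = [24, 21, 24, 30]
r1 m[φ3→X7] = [9, 7, 4, 9]
r1 m[X7→φ0] = [1, 1, 1, 1]
r1 m[X7→φ1] = [1, 1, 1, 1]
r1 m[X7→φ2] = [1, 1, 1, 1]
r1 m[X7→φ3] = [1, 1, 1, 1]
r1 m[X8→φ1] = [1, 1, 1, 1]
r1 m[X0→φ0] = [1, 1, 1, 1]
r1 m[X5→φ2] = [1, 1, 1, 1]
r2 m[φ0→X7] = [22, 27, 14, 12]
r2 m[φ0→X0] = [25, 14, 22, 14]
r2 m[φ1→X7] = [22, 21, 15, 16]
r2 m[φ1→X8] = [19, 12, 21, 22]
r2 m[φ2→X7] = [28, 30, 20, 21]
r2 m[φ2→X5] = [24, 21, 24, 30]
r2 m[φ3→X7] = [9, 7, 4, 9]
r2 m[X7→φ0] = [5544, 4410, 1200, 3024]
r2 m[X7→φ1] = [5544, 5670, 1120, 2268]
r2 m[X7→φ2] = [4356, 3969, 840, 1728]
r2 m[X7→φ3] = [13552, 17010, 4200, 4032]
r2 m[X8→φ1] = [1, 1, 1, 1]
r2 m[X0→φ0] = [1, 1, 1, 1]
r2 m[X5→φ2] = [1, 1, 1, 1]
r3 m[φ0→X7] = [22, 27, 14, 12]
r3 m[φ0→X0] = [100938, 50472, 75366, 67350]
r3 m[φ1→X7] = [22, 21, 15, 16]
r3 m[φ1→X8] = [85120, 46312, 79828, 82866]
r3 m[φ2→X7] = [28, 30, 20, 21]
r3 m[φ2→X5] = [80001, 68208, 63081, 82836]
r3 m[φ3→X7] = [9, 7, 4, 9]
r3 m[X7→φ0] = [5544, 4410, 1200, 3024]
r3 m[X7→φ1] = [5544, 5670, 1120, 2268]
r3 m[X7→φ2] = [4356, 3969, 840, 1728]
r3 m[X7→φ3] = [13552, 17010, 4200, 4032]
r3 m[X8→φ1] = [1, 1, 1, 1]
r3 m[X0→φ0] = [1, 1, 1, 1]
r3 m[X5→φ2] = [1, 1, 1, 1]
r4 m[φ0→X7] = [22, 27, 14, 12]
r4 m[φ0→X0] = [100938, 50472, 75366, 67350]
r4 m[φ1→X7] = [22, 21, 15, 16]
r4 m[φ1→X8] = [85120, 46312, 79828, 82866]
r4 m[φ2→X7] = [28, 30, 20, 21]
r4 m[φ2→X5] = [80001, 68208, 63081, 82836]
r4 m[φ3→X7] = [9, 7, 4, 9]
r4 m[X7→φ0] = [5544, 4410, 1200, 3024]
r4 m[X7→φ1] = [5544, 5670, 1120, 2268]
r4 m[X7→φ2] = [4356, 3969, 840, 1728]
r4 m[X7→φ3] = [13552, 17010, 4200, 4032]
r4 m[X8→φ1] = [1, 1, 1, 1]
r4 m[X0→φ0] = [1, 1, 1, 1]
r4 m[X5→φ2] = [1, 1, 1, 1]
fixed point reached at round 4
b[X5] = ⊗ incoming = [80001, 68208, 63081, 82836]

b[X5] = [80001, 68208, 63081, 82836]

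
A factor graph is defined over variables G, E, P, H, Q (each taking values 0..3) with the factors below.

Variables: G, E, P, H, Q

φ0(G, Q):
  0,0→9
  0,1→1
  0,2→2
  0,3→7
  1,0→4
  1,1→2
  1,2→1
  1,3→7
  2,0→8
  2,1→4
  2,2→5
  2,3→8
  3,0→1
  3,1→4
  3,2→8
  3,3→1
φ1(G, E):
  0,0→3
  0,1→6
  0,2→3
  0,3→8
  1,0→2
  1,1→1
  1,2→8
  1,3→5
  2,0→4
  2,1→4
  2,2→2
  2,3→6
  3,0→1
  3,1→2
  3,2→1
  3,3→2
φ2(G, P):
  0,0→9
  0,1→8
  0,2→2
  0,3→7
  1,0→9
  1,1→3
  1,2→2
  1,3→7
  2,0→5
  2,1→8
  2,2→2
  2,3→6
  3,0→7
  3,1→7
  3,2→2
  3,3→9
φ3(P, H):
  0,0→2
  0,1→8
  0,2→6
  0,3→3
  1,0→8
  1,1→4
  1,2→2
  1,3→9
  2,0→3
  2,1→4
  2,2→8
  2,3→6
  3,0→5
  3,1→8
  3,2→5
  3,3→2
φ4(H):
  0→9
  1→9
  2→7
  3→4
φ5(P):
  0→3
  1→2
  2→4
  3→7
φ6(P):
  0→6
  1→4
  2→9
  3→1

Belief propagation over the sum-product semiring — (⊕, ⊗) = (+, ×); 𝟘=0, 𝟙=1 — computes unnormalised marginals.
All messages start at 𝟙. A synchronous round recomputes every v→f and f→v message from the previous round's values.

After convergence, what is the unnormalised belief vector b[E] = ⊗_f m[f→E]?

init: all messages = 𝟙 over 4 values
r1 m[φ0→G] = [19, 14, 25, 14]
r1 m[φ0→Q] = [22, 11, 16, 23]
r1 m[φ1→G] = [20, 16, 16, 6]
r1 m[φ1→E] = [10, 13, 14, 21]
r1 m[φ2→G] = [26, 21, 21, 25]
r1 m[φ2→P] = [30, 26, 8, 29]
r1 m[φ3→P] = [19, 23, 21, 20]
r1 m[φ3→H] = [18, 24, 21, 20]
r1 m[φ4→H] = [9, 9, 7, 4]
r1 m[φ5→P] = [3, 2, 4, 7]
r1 m[φ6→P] = [6, 4, 9, 1]
r1 m[G→φ0] = [1, 1, 1, 1]
r1 m[G→φ1] = [1, 1, 1, 1]
r1 m[G→φ2] = [1, 1, 1, 1]
r1 m[E→φ1] = [1, 1, 1, 1]
r1 m[P→φ2] = [1, 1, 1, 1]
r1 m[P→φ3] = [1, 1, 1, 1]
r1 m[P→φ5] = [1, 1, 1, 1]
r1 m[P→φ6] = [1, 1, 1, 1]
r1 m[H→φ3] = [1, 1, 1, 1]
r1 m[H→φ4] = [1, 1, 1, 1]
r1 m[Q→φ0] = [1, 1, 1, 1]
r2 m[φ0→G] = [19, 14, 25, 14]
r2 m[φ0→Q] = [22, 11, 16, 23]
r2 m[φ1→G] = [20, 16, 16, 6]
r2 m[φ1→E] = [10, 13, 14, 21]
r2 m[φ2→G] = [26, 21, 21, 25]
r2 m[φ2→P] = [30, 26, 8, 29]
r2 m[φ3→P] = [19, 23, 21, 20]
r2 m[φ3→H] = [18, 24, 21, 20]
r2 m[φ4→H] = [9, 9, 7, 4]
r2 m[φ5→P] = [3, 2, 4, 7]
r2 m[φ6→P] = [6, 4, 9, 1]
r2 m[G→φ0] = [520, 336, 336, 150]
r2 m[G→φ1] = [494, 294, 525, 350]
r2 m[G→φ2] = [380, 224, 400, 84]
r2 m[E→φ1] = [1, 1, 1, 1]
r2 m[P→φ2] = [342, 184, 756, 140]
r2 m[P→φ3] = [540, 208, 288, 203]
r2 m[P→φ5] = [3420, 2392, 1512, 580]
r2 m[P→φ6] = [1710, 1196, 672, 4060]
r2 m[H→φ3] = [9, 9, 7, 4]
r2 m[H→φ4] = [18, 24, 21, 20]
r2 m[Q→φ0] = [1, 1, 1, 1]
r3 m[φ0→G] = [19, 14, 25, 14]
r3 m[φ0→Q] = [8862, 3136, 4256, 8830]
r3 m[φ1→G] = [20, 16, 16, 6]
r3 m[φ1→E] = [4520, 6058, 5234, 9272]
r3 m[φ2→G] = [7042, 6122, 5534, 6454]
r3 m[φ2→P] = [8024, 7500, 2176, 7384]
r3 m[φ3→P] = [144, 158, 143, 160]
r3 m[φ3→H] = [4623, 7928, 6975, 5626]
r3 m[φ4→H] = [9, 9, 7, 4]
r3 m[φ5→P] = [3, 2, 4, 7]
r3 m[φ6→P] = [6, 4, 9, 1]
r3 m[G→φ0] = [520, 336, 336, 150]
r3 m[G→φ1] = [494, 294, 525, 350]
r3 m[G→φ2] = [380, 224, 400, 84]
r3 m[E→φ1] = [1, 1, 1, 1]
r3 m[P→φ2] = [342, 184, 756, 140]
r3 m[P→φ3] = [540, 208, 288, 203]
r3 m[P→φ5] = [3420, 2392, 1512, 580]
r3 m[P→φ6] = [1710, 1196, 672, 4060]
r3 m[H→φ3] = [9, 9, 7, 4]
r3 m[H→φ4] = [18, 24, 21, 20]
r3 m[Q→φ0] = [1, 1, 1, 1]
r4 m[φ0→G] = [19, 14, 25, 14]
r4 m[φ0→Q] = [8862, 3136, 4256, 8830]
r4 m[φ1→G] = [20, 16, 16, 6]
r4 m[φ1→E] = [4520, 6058, 5234, 9272]
r4 m[φ2→G] = [7042, 6122, 5534, 6454]
r4 m[φ2→P] = [8024, 7500, 2176, 7384]
r4 m[φ3→P] = [144, 158, 143, 160]
r4 m[φ3→H] = [4623, 7928, 6975, 5626]
r4 m[φ4→H] = [9, 9, 7, 4]
r4 m[φ5→P] = [3, 2, 4, 7]
r4 m[φ6→P] = [6, 4, 9, 1]
r4 m[G→φ0] = [140840, 97952, 88544, 38724]
r4 m[G→φ1] = [133798, 85708, 138350, 90356]
r4 m[G→φ2] = [380, 224, 400, 84]
r4 m[E→φ1] = [1, 1, 1, 1]
r4 m[P→φ2] = [2592, 1264, 5148, 1120]
r4 m[P→φ3] = [144432, 60000, 78336, 51688]
r4 m[P→φ5] = [6932736, 4740000, 2800512, 1181440]
r4 m[P→φ6] = [3466368, 2370000, 1244672, 8270080]
r4 m[H→φ3] = [9, 9, 7, 4]
r4 m[H→φ4] = [4623, 7928, 6975, 5626]
r4 m[Q→φ0] = [1, 1, 1, 1]
r5 m[φ0→G] = [19, 14, 25, 14]
r5 m[φ0→Q] = [2406444, 845816, 1132144, 2418620]
r5 m[φ1→G] = [20, 16, 16, 6]
r5 m[φ1→E] = [1216566, 1622608, 1454114, 2509736]
r5 m[φ2→G] = [51576, 45256, 40088, 47368]
r5 m[φ2→P] = [8024, 7500, 2176, 7384]
r5 m[φ3→P] = [144, 158, 143, 160]
r5 m[φ3→H] = [1262312, 2122304, 1871720, 1546688]
r5 m[φ4→H] = [9, 9, 7, 4]
r5 m[φ5→P] = [3, 2, 4, 7]
r5 m[φ6→P] = [6, 4, 9, 1]
r5 m[G→φ0] = [140840, 97952, 88544, 38724]
r5 m[G→φ1] = [133798, 85708, 138350, 90356]
r5 m[G→φ2] = [380, 224, 400, 84]
r5 m[E→φ1] = [1, 1, 1, 1]
r5 m[P→φ2] = [2592, 1264, 5148, 1120]
r5 m[P→φ3] = [144432, 60000, 78336, 51688]
r5 m[P→φ5] = [6932736, 4740000, 2800512, 1181440]
r5 m[P→φ6] = [3466368, 2370000, 1244672, 8270080]
r5 m[H→φ3] = [9, 9, 7, 4]
r5 m[H→φ4] = [4623, 7928, 6975, 5626]
r5 m[Q→φ0] = [1, 1, 1, 1]
r6 m[φ0→G] = [19, 14, 25, 14]
r6 m[φ0→Q] = [2406444, 845816, 1132144, 2418620]
r6 m[φ1→G] = [20, 16, 16, 6]
r6 m[φ1→E] = [1216566, 1622608, 1454114, 2509736]
r6 m[φ2→G] = [51576, 45256, 40088, 47368]
r6 m[φ2→P] = [8024, 7500, 2176, 7384]
r6 m[φ3→P] = [144, 158, 143, 160]
r6 m[φ3→H] = [1262312, 2122304, 1871720, 1546688]
r6 m[φ4→H] = [9, 9, 7, 4]
r6 m[φ5→P] = [3, 2, 4, 7]
r6 m[φ6→P] = [6, 4, 9, 1]
r6 m[G→φ0] = [1031520, 724096, 641408, 284208]
r6 m[G→φ1] = [979944, 633584, 1002200, 663152]
r6 m[G→φ2] = [380, 224, 400, 84]
r6 m[E→φ1] = [1, 1, 1, 1]
r6 m[P→φ2] = [2592, 1264, 5148, 1120]
r6 m[P→φ3] = [144432, 60000, 78336, 51688]
r6 m[P→φ5] = [6932736, 4740000, 2800512, 1181440]
r6 m[P→φ6] = [3466368, 2370000, 1244672, 8270080]
r6 m[H→φ3] = [9, 9, 7, 4]
r6 m[H→φ4] = [1262312, 2122304, 1871720, 1546688]
r6 m[Q→φ0] = [1, 1, 1, 1]
r7 m[φ0→G] = [19, 14, 25, 14]
r7 m[φ0→Q] = [17595536, 6182176, 8267840, 17704784]
r7 m[φ1→G] = [20, 16, 16, 6]
r7 m[φ1→E] = [8878952, 11848352, 10676056, 18346976]
r7 m[φ2→G] = [51576, 45256, 40088, 47368]
r7 m[φ2→P] = [8024, 7500, 2176, 7384]
r7 m[φ3→P] = [144, 158, 143, 160]
r7 m[φ3→H] = [1262312, 2122304, 1871720, 1546688]
r7 m[φ4→H] = [9, 9, 7, 4]
r7 m[φ5→P] = [3, 2, 4, 7]
r7 m[φ6→P] = [6, 4, 9, 1]
r7 m[G→φ0] = [1031520, 724096, 641408, 284208]
r7 m[G→φ1] = [979944, 633584, 1002200, 663152]
r7 m[G→φ2] = [380, 224, 400, 84]
r7 m[E→φ1] = [1, 1, 1, 1]
r7 m[P→φ2] = [2592, 1264, 5148, 1120]
r7 m[P→φ3] = [144432, 60000, 78336, 51688]
r7 m[P→φ5] = [6932736, 4740000, 2800512, 1181440]
r7 m[P→φ6] = [3466368, 2370000, 1244672, 8270080]
r7 m[H→φ3] = [9, 9, 7, 4]
r7 m[H→φ4] = [1262312, 2122304, 1871720, 1546688]
r7 m[Q→φ0] = [1, 1, 1, 1]
r8 m[φ0→G] = [19, 14, 25, 14]
r8 m[φ0→Q] = [17595536, 6182176, 8267840, 17704784]
r8 m[φ1→G] = [20, 16, 16, 6]
r8 m[φ1→E] = [8878952, 11848352, 10676056, 18346976]
r8 m[φ2→G] = [51576, 45256, 40088, 47368]
r8 m[φ2→P] = [8024, 7500, 2176, 7384]
r8 m[φ3→P] = [144, 158, 143, 160]
r8 m[φ3→H] = [1262312, 2122304, 1871720, 1546688]
r8 m[φ4→H] = [9, 9, 7, 4]
r8 m[φ5→P] = [3, 2, 4, 7]
r8 m[φ6→P] = [6, 4, 9, 1]
r8 m[G→φ0] = [1031520, 724096, 641408, 284208]
r8 m[G→φ1] = [979944, 633584, 1002200, 663152]
r8 m[G→φ2] = [380, 224, 400, 84]
r8 m[E→φ1] = [1, 1, 1, 1]
r8 m[P→φ2] = [2592, 1264, 5148, 1120]
r8 m[P→φ3] = [144432, 60000, 78336, 51688]
r8 m[P→φ5] = [6932736, 4740000, 2800512, 1181440]
r8 m[P→φ6] = [3466368, 2370000, 1244672, 8270080]
r8 m[H→φ3] = [9, 9, 7, 4]
r8 m[H→φ4] = [1262312, 2122304, 1871720, 1546688]
r8 m[Q→φ0] = [1, 1, 1, 1]
fixed point reached at round 8
b[E] = ⊗ incoming = [8878952, 11848352, 10676056, 18346976]

b[E] = [8878952, 11848352, 10676056, 18346976]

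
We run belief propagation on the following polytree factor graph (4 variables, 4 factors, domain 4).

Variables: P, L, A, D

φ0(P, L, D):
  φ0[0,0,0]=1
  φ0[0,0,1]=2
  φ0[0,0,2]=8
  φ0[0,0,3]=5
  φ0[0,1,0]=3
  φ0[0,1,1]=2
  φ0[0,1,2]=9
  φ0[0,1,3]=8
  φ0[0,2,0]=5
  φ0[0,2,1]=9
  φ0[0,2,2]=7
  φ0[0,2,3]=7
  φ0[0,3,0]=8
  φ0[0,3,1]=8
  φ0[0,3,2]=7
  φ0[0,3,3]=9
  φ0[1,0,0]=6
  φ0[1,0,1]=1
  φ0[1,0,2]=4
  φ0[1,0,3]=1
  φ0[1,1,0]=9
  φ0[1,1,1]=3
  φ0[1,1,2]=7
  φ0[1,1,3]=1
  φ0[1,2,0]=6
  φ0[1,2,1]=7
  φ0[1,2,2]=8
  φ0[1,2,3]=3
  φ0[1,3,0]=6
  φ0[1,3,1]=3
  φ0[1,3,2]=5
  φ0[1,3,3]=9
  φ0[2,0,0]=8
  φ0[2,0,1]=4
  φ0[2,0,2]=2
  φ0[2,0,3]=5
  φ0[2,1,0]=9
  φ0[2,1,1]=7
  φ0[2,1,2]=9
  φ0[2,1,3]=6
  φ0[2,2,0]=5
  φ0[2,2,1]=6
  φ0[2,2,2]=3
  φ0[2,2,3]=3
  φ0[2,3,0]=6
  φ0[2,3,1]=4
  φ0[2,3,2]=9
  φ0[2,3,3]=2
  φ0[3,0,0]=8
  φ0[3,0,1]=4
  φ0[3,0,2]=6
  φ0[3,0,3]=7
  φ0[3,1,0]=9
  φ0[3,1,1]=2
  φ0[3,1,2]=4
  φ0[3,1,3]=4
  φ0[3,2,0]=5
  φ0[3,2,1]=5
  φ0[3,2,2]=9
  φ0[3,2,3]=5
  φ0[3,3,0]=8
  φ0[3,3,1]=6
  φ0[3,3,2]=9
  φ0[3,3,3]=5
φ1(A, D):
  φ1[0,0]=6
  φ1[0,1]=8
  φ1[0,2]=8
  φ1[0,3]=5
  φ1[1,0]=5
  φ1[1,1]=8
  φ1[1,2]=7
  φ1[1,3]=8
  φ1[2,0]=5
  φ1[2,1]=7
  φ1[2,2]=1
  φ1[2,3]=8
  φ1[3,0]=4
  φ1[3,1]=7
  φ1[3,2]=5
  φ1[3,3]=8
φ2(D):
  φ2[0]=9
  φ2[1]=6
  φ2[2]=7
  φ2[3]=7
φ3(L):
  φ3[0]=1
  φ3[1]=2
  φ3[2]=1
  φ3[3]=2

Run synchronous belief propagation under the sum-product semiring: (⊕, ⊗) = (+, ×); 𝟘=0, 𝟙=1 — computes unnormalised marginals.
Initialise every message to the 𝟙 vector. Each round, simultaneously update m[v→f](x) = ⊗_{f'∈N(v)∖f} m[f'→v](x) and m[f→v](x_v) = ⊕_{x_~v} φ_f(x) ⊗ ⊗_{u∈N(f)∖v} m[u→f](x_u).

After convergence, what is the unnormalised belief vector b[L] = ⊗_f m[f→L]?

b[L] = [12714, 32080, 16263, 36610]

init: all messages = 𝟙 over 4 values
r1 m[φ0→P] = [98, 79, 88, 96]
r1 m[φ0→L] = [72, 92, 93, 104]
r1 m[φ0→D] = [102, 73, 106, 80]
r1 m[φ1→A] = [27, 28, 21, 24]
r1 m[φ1→D] = [20, 30, 21, 29]
r1 m[φ2→D] = [9, 6, 7, 7]
r1 m[φ3→L] = [1, 2, 1, 2]
r1 m[P→φ0] = [1, 1, 1, 1]
r1 m[L→φ0] = [1, 1, 1, 1]
r1 m[L→φ3] = [1, 1, 1, 1]
r1 m[A→φ1] = [1, 1, 1, 1]
r1 m[D→φ0] = [1, 1, 1, 1]
r1 m[D→φ1] = [1, 1, 1, 1]
r1 m[D→φ2] = [1, 1, 1, 1]
r2 m[φ0→P] = [98, 79, 88, 96]
r2 m[φ0→L] = [72, 92, 93, 104]
r2 m[φ0→D] = [102, 73, 106, 80]
r2 m[φ1→A] = [27, 28, 21, 24]
r2 m[φ1→D] = [20, 30, 21, 29]
r2 m[φ2→D] = [9, 6, 7, 7]
r2 m[φ3→L] = [1, 2, 1, 2]
r2 m[P→φ0] = [1, 1, 1, 1]
r2 m[L→φ0] = [1, 2, 1, 2]
r2 m[L→φ3] = [72, 92, 93, 104]
r2 m[A→φ1] = [1, 1, 1, 1]
r2 m[D→φ0] = [180, 180, 147, 203]
r2 m[D→φ1] = [918, 438, 742, 560]
r2 m[D→φ2] = [2040, 2190, 2226, 2320]
r3 m[φ0→P] = [26867, 21324, 24399, 25077]
r3 m[φ0→L] = [12714, 16040, 16263, 18305]
r3 m[φ0→D] = [160, 108, 165, 124]
r3 m[φ1→A] = [17748, 17768, 12878, 14928]
r3 m[φ1→D] = [20, 30, 21, 29]
r3 m[φ2→D] = [9, 6, 7, 7]
r3 m[φ3→L] = [1, 2, 1, 2]
r3 m[P→φ0] = [1, 1, 1, 1]
r3 m[L→φ0] = [1, 2, 1, 2]
r3 m[L→φ3] = [72, 92, 93, 104]
r3 m[A→φ1] = [1, 1, 1, 1]
r3 m[D→φ0] = [180, 180, 147, 203]
r3 m[D→φ1] = [918, 438, 742, 560]
r3 m[D→φ2] = [2040, 2190, 2226, 2320]
r4 m[φ0→P] = [26867, 21324, 24399, 25077]
r4 m[φ0→L] = [12714, 16040, 16263, 18305]
r4 m[φ0→D] = [160, 108, 165, 124]
r4 m[φ1→A] = [17748, 17768, 12878, 14928]
r4 m[φ1→D] = [20, 30, 21, 29]
r4 m[φ2→D] = [9, 6, 7, 7]
r4 m[φ3→L] = [1, 2, 1, 2]
r4 m[P→φ0] = [1, 1, 1, 1]
r4 m[L→φ0] = [1, 2, 1, 2]
r4 m[L→φ3] = [12714, 16040, 16263, 18305]
r4 m[A→φ1] = [1, 1, 1, 1]
r4 m[D→φ0] = [180, 180, 147, 203]
r4 m[D→φ1] = [1440, 648, 1155, 868]
r4 m[D→φ2] = [3200, 3240, 3465, 3596]
r5 m[φ0→P] = [26867, 21324, 24399, 25077]
r5 m[φ0→L] = [12714, 16040, 16263, 18305]
r5 m[φ0→D] = [160, 108, 165, 124]
r5 m[φ1→A] = [27404, 27413, 19835, 23015]
r5 m[φ1→D] = [20, 30, 21, 29]
r5 m[φ2→D] = [9, 6, 7, 7]
r5 m[φ3→L] = [1, 2, 1, 2]
r5 m[P→φ0] = [1, 1, 1, 1]
r5 m[L→φ0] = [1, 2, 1, 2]
r5 m[L→φ3] = [12714, 16040, 16263, 18305]
r5 m[A→φ1] = [1, 1, 1, 1]
r5 m[D→φ0] = [180, 180, 147, 203]
r5 m[D→φ1] = [1440, 648, 1155, 868]
r5 m[D→φ2] = [3200, 3240, 3465, 3596]
r6 m[φ0→P] = [26867, 21324, 24399, 25077]
r6 m[φ0→L] = [12714, 16040, 16263, 18305]
r6 m[φ0→D] = [160, 108, 165, 124]
r6 m[φ1→A] = [27404, 27413, 19835, 23015]
r6 m[φ1→D] = [20, 30, 21, 29]
r6 m[φ2→D] = [9, 6, 7, 7]
r6 m[φ3→L] = [1, 2, 1, 2]
r6 m[P→φ0] = [1, 1, 1, 1]
r6 m[L→φ0] = [1, 2, 1, 2]
r6 m[L→φ3] = [12714, 16040, 16263, 18305]
r6 m[A→φ1] = [1, 1, 1, 1]
r6 m[D→φ0] = [180, 180, 147, 203]
r6 m[D→φ1] = [1440, 648, 1155, 868]
r6 m[D→φ2] = [3200, 3240, 3465, 3596]
fixed point reached at round 6
b[L] = ⊗ incoming = [12714, 32080, 16263, 36610]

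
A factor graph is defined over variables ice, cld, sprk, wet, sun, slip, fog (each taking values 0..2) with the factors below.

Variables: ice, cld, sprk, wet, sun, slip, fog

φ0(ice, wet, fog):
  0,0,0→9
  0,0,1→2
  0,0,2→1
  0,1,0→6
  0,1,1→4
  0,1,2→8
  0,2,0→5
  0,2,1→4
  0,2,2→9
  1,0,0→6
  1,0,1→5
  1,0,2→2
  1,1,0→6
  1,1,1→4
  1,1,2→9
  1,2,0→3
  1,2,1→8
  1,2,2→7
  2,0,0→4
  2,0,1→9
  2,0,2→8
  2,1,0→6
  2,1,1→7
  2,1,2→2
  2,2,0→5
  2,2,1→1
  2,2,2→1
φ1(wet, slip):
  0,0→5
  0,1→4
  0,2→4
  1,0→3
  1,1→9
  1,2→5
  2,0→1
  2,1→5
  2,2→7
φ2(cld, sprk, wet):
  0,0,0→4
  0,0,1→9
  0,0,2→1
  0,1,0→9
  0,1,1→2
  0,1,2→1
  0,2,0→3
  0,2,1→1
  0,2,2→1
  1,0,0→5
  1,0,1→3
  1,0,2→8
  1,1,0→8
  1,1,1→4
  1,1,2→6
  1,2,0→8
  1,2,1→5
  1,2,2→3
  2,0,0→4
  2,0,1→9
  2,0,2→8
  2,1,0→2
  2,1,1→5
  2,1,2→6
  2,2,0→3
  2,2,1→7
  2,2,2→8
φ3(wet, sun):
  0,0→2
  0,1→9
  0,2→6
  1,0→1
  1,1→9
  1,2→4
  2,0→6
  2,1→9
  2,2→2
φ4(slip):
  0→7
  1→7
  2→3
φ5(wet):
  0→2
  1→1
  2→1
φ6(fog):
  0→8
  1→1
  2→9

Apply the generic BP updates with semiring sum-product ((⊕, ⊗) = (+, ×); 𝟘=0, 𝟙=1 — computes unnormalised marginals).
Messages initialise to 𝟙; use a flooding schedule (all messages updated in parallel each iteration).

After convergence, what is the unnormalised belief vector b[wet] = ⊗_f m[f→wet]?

b[wet] = [31319100, 20582100, 12145140]

init: all messages = 𝟙 over 3 values
r1 m[φ0→ice] = [48, 50, 43]
r1 m[φ0→wet] = [46, 52, 43]
r1 m[φ0→fog] = [50, 44, 47]
r1 m[φ1→wet] = [13, 17, 13]
r1 m[φ1→slip] = [9, 18, 16]
r1 m[φ2→cld] = [31, 50, 52]
r1 m[φ2→sprk] = [51, 43, 39]
r1 m[φ2→wet] = [46, 45, 42]
r1 m[φ3→wet] = [17, 14, 17]
r1 m[φ3→sun] = [9, 27, 12]
r1 m[φ4→slip] = [7, 7, 3]
r1 m[φ5→wet] = [2, 1, 1]
r1 m[φ6→fog] = [8, 1, 9]
r1 m[ice→φ0] = [1, 1, 1]
r1 m[cld→φ2] = [1, 1, 1]
r1 m[sprk→φ2] = [1, 1, 1]
r1 m[wet→φ0] = [1, 1, 1]
r1 m[wet→φ1] = [1, 1, 1]
r1 m[wet→φ2] = [1, 1, 1]
r1 m[wet→φ3] = [1, 1, 1]
r1 m[wet→φ5] = [1, 1, 1]
r1 m[sun→φ3] = [1, 1, 1]
r1 m[slip→φ1] = [1, 1, 1]
r1 m[slip→φ4] = [1, 1, 1]
r1 m[fog→φ0] = [1, 1, 1]
r1 m[fog→φ6] = [1, 1, 1]
r2 m[φ0→ice] = [48, 50, 43]
r2 m[φ0→wet] = [46, 52, 43]
r2 m[φ0→fog] = [50, 44, 47]
r2 m[φ1→wet] = [13, 17, 13]
r2 m[φ1→slip] = [9, 18, 16]
r2 m[φ2→cld] = [31, 50, 52]
r2 m[φ2→sprk] = [51, 43, 39]
r2 m[φ2→wet] = [46, 45, 42]
r2 m[φ3→wet] = [17, 14, 17]
r2 m[φ3→sun] = [9, 27, 12]
r2 m[φ4→slip] = [7, 7, 3]
r2 m[φ5→wet] = [2, 1, 1]
r2 m[φ6→fog] = [8, 1, 9]
r2 m[ice→φ0] = [1, 1, 1]
r2 m[cld→φ2] = [1, 1, 1]
r2 m[sprk→φ2] = [1, 1, 1]
r2 m[wet→φ0] = [20332, 10710, 9282]
r2 m[wet→φ1] = [71944, 32760, 30702]
r2 m[wet→φ2] = [20332, 12376, 9503]
r2 m[wet→φ3] = [55016, 39780, 23478]
r2 m[wet→φ5] = [467636, 556920, 399126]
r2 m[sun→φ3] = [1, 1, 1]
r2 m[slip→φ1] = [7, 7, 3]
r2 m[slip→φ4] = [9, 18, 16]
r2 m[fog→φ0] = [8, 1, 9]
r2 m[fog→φ6] = [50, 44, 47]
r3 m[φ0→ice] = [4175846, 3749792, 3543446]
r3 m[φ0→wet] = [267, 330, 270]
r3 m[φ0→fog] = [699754, 606628, 584936]
r3 m[φ1→wet] = [75, 99, 63]
r3 m[φ1→slip] = [488702, 736126, 666490]
r3 m[φ2→cld] = [502333, 737035, 651950]
r3 m[φ2→sprk] = [685763, 645983, 559572]
r3 m[φ2→wet] = [46, 45, 42]
r3 m[φ3→wet] = [17, 14, 17]
r3 m[φ3→sun] = [290680, 1064466, 536172]
r3 m[φ4→slip] = [7, 7, 3]
r3 m[φ5→wet] = [2, 1, 1]
r3 m[φ6→fog] = [8, 1, 9]
r3 m[ice→φ0] = [1, 1, 1]
r3 m[cld→φ2] = [1, 1, 1]
r3 m[sprk→φ2] = [1, 1, 1]
r3 m[wet→φ0] = [20332, 10710, 9282]
r3 m[wet→φ1] = [71944, 32760, 30702]
r3 m[wet→φ2] = [20332, 12376, 9503]
r3 m[wet→φ3] = [55016, 39780, 23478]
r3 m[wet→φ5] = [467636, 556920, 399126]
r3 m[sun→φ3] = [1, 1, 1]
r3 m[slip→φ1] = [7, 7, 3]
r3 m[slip→φ4] = [9, 18, 16]
r3 m[fog→φ0] = [8, 1, 9]
r3 m[fog→φ6] = [50, 44, 47]
r4 m[φ0→ice] = [4175846, 3749792, 3543446]
r4 m[φ0→wet] = [267, 330, 270]
r4 m[φ0→fog] = [699754, 606628, 584936]
r4 m[φ1→wet] = [75, 99, 63]
r4 m[φ1→slip] = [488702, 736126, 666490]
r4 m[φ2→cld] = [502333, 737035, 651950]
r4 m[φ2→sprk] = [685763, 645983, 559572]
r4 m[φ2→wet] = [46, 45, 42]
r4 m[φ3→wet] = [17, 14, 17]
r4 m[φ3→sun] = [290680, 1064466, 536172]
r4 m[φ4→slip] = [7, 7, 3]
r4 m[φ5→wet] = [2, 1, 1]
r4 m[φ6→fog] = [8, 1, 9]
r4 m[ice→φ0] = [1, 1, 1]
r4 m[cld→φ2] = [1, 1, 1]
r4 m[sprk→φ2] = [1, 1, 1]
r4 m[wet→φ0] = [117300, 62370, 44982]
r4 m[wet→φ1] = [417588, 207900, 192780]
r4 m[wet→φ2] = [680850, 457380, 289170]
r4 m[wet→φ3] = [1842300, 1470150, 714420]
r4 m[wet→φ5] = [15659550, 20582100, 12145140]
r4 m[sun→φ3] = [1, 1, 1]
r4 m[slip→φ1] = [7, 7, 3]
r4 m[slip→φ4] = [488702, 736126, 666490]
r4 m[fog→φ0] = [8, 1, 9]
r4 m[fog→φ6] = [699754, 606628, 584936]
r5 m[φ0→ice] = [23092530, 20896800, 20057010]
r5 m[φ0→wet] = [267, 330, 270]
r5 m[φ0→fog] = [3936126, 3397116, 3240024]
r5 m[φ1→wet] = [75, 99, 63]
r5 m[φ1→slip] = [2904420, 4505352, 4059312]
r5 m[φ2→cld] = [17249670, 24702300, 22094370]
r5 m[φ2→sprk] = [23371920, 21726540, 18947880]
r5 m[φ2→wet] = [46, 45, 42]
r5 m[φ3→wet] = [17, 14, 17]
r5 m[φ3→sun] = [9441270, 36241830, 18363240]
r5 m[φ4→slip] = [7, 7, 3]
r5 m[φ5→wet] = [2, 1, 1]
r5 m[φ6→fog] = [8, 1, 9]
r5 m[ice→φ0] = [1, 1, 1]
r5 m[cld→φ2] = [1, 1, 1]
r5 m[sprk→φ2] = [1, 1, 1]
r5 m[wet→φ0] = [117300, 62370, 44982]
r5 m[wet→φ1] = [417588, 207900, 192780]
r5 m[wet→φ2] = [680850, 457380, 289170]
r5 m[wet→φ3] = [1842300, 1470150, 714420]
r5 m[wet→φ5] = [15659550, 20582100, 12145140]
r5 m[sun→φ3] = [1, 1, 1]
r5 m[slip→φ1] = [7, 7, 3]
r5 m[slip→φ4] = [488702, 736126, 666490]
r5 m[fog→φ0] = [8, 1, 9]
r5 m[fog→φ6] = [699754, 606628, 584936]
r6 m[φ0→ice] = [23092530, 20896800, 20057010]
r6 m[φ0→wet] = [267, 330, 270]
r6 m[φ0→fog] = [3936126, 3397116, 3240024]
r6 m[φ1→wet] = [75, 99, 63]
r6 m[φ1→slip] = [2904420, 4505352, 4059312]
r6 m[φ2→cld] = [17249670, 24702300, 22094370]
r6 m[φ2→sprk] = [23371920, 21726540, 18947880]
r6 m[φ2→wet] = [46, 45, 42]
r6 m[φ3→wet] = [17, 14, 17]
r6 m[φ3→sun] = [9441270, 36241830, 18363240]
r6 m[φ4→slip] = [7, 7, 3]
r6 m[φ5→wet] = [2, 1, 1]
r6 m[φ6→fog] = [8, 1, 9]
r6 m[ice→φ0] = [1, 1, 1]
r6 m[cld→φ2] = [1, 1, 1]
r6 m[sprk→φ2] = [1, 1, 1]
r6 m[wet→φ0] = [117300, 62370, 44982]
r6 m[wet→φ1] = [417588, 207900, 192780]
r6 m[wet→φ2] = [680850, 457380, 289170]
r6 m[wet→φ3] = [1842300, 1470150, 714420]
r6 m[wet→φ5] = [15659550, 20582100, 12145140]
r6 m[sun→φ3] = [1, 1, 1]
r6 m[slip→φ1] = [7, 7, 3]
r6 m[slip→φ4] = [2904420, 4505352, 4059312]
r6 m[fog→φ0] = [8, 1, 9]
r6 m[fog→φ6] = [3936126, 3397116, 3240024]
r7 m[φ0→ice] = [23092530, 20896800, 20057010]
r7 m[φ0→wet] = [267, 330, 270]
r7 m[φ0→fog] = [3936126, 3397116, 3240024]
r7 m[φ1→wet] = [75, 99, 63]
r7 m[φ1→slip] = [2904420, 4505352, 4059312]
r7 m[φ2→cld] = [17249670, 24702300, 22094370]
r7 m[φ2→sprk] = [23371920, 21726540, 18947880]
r7 m[φ2→wet] = [46, 45, 42]
r7 m[φ3→wet] = [17, 14, 17]
r7 m[φ3→sun] = [9441270, 36241830, 18363240]
r7 m[φ4→slip] = [7, 7, 3]
r7 m[φ5→wet] = [2, 1, 1]
r7 m[φ6→fog] = [8, 1, 9]
r7 m[ice→φ0] = [1, 1, 1]
r7 m[cld→φ2] = [1, 1, 1]
r7 m[sprk→φ2] = [1, 1, 1]
r7 m[wet→φ0] = [117300, 62370, 44982]
r7 m[wet→φ1] = [417588, 207900, 192780]
r7 m[wet→φ2] = [680850, 457380, 289170]
r7 m[wet→φ3] = [1842300, 1470150, 714420]
r7 m[wet→φ5] = [15659550, 20582100, 12145140]
r7 m[sun→φ3] = [1, 1, 1]
r7 m[slip→φ1] = [7, 7, 3]
r7 m[slip→φ4] = [2904420, 4505352, 4059312]
r7 m[fog→φ0] = [8, 1, 9]
r7 m[fog→φ6] = [3936126, 3397116, 3240024]
fixed point reached at round 7
b[wet] = ⊗ incoming = [31319100, 20582100, 12145140]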